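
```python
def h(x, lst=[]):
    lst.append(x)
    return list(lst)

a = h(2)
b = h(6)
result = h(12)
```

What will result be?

Step 1: Default list is shared. list() creates copies for return values.
Step 2: Internal list grows: [2] -> [2, 6] -> [2, 6, 12].
Step 3: result = [2, 6, 12]

The answer is [2, 6, 12].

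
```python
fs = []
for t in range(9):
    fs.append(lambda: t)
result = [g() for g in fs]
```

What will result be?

Step 1: All 9 lambdas share the same variable t.
Step 2: After the loop, t = 8.
Step 3: Each call returns 8. result = [8, 8, 8, 8, 8, 8, 8, 8, 8]

The answer is [8, 8, 8, 8, 8, 8, 8, 8, 8].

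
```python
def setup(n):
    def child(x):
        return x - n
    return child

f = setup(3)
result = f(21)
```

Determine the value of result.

Step 1: setup(3) creates a closure capturing n = 3.
Step 2: f(21) computes 21 - 3 = 18.
Step 3: result = 18

The answer is 18.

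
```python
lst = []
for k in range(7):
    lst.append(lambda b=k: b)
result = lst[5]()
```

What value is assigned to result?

Step 1: Default argument b=k captures k's value at each iteration.
Step 2: lst[5] captured b = 5 when k was 5.
Step 3: result = 5

The answer is 5.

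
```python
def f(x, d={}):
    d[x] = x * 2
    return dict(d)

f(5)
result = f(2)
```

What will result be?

Step 1: Mutable default dict is shared across calls.
Step 2: First call adds 5: 10. Second call adds 2: 4.
Step 3: result = {5: 10, 2: 4}

The answer is {5: 10, 2: 4}.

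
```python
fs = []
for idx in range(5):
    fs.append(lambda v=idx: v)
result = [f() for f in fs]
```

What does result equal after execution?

Step 1: Default arg v=idx captures idx at each iteration.
Step 2: Each lambda has its own default: 0, 1, ..., 4.
Step 3: result = [0, 1, 2, 3, 4]

The answer is [0, 1, 2, 3, 4].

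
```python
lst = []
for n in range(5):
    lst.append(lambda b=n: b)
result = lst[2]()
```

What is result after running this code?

Step 1: Default argument b=n captures n's value at each iteration.
Step 2: lst[2] captured b = 2 when n was 2.
Step 3: result = 2

The answer is 2.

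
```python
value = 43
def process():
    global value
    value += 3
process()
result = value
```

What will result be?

Step 1: value = 43 globally.
Step 2: process() modifies global value: value += 3 = 46.
Step 3: result = 46

The answer is 46.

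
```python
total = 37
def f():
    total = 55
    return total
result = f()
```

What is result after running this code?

Step 1: Global total = 37.
Step 2: f() creates local total = 55, shadowing the global.
Step 3: Returns local total = 55. result = 55

The answer is 55.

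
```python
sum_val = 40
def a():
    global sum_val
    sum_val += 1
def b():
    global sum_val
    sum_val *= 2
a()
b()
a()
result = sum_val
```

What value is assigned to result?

Step 1: sum_val = 40.
Step 2: a(): sum_val = 40 + 1 = 41.
Step 3: b(): sum_val = 41 * 2 = 82.
Step 4: a(): sum_val = 82 + 1 = 83

The answer is 83.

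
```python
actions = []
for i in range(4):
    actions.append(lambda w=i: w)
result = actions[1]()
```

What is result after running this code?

Step 1: Default argument w=i captures i's value at each iteration.
Step 2: actions[1] captured w = 1 when i was 1.
Step 3: result = 1

The answer is 1.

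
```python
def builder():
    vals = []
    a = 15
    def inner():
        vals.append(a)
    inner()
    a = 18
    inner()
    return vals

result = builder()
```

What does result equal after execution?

Step 1: a = 15. inner() appends current a to vals.
Step 2: First inner(): appends 15. Then a = 18.
Step 3: Second inner(): appends 18 (closure sees updated a). result = [15, 18]

The answer is [15, 18].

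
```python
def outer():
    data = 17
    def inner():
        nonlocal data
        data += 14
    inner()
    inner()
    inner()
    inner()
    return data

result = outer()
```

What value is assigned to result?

Step 1: data starts at 17.
Step 2: inner() is called 4 times, each adding 14.
Step 3: data = 17 + 14 * 4 = 73

The answer is 73.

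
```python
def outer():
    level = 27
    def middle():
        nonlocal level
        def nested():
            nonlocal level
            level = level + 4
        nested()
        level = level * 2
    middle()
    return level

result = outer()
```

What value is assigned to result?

Step 1: level = 27.
Step 2: nested() adds 4: level = 27 + 4 = 31.
Step 3: middle() doubles: level = 31 * 2 = 62.
Step 4: result = 62

The answer is 62.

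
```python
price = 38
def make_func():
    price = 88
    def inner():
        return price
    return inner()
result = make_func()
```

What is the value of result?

Step 1: price = 38 globally, but make_func() defines price = 88 locally.
Step 2: inner() looks up price. Not in local scope, so checks enclosing scope (make_func) and finds price = 88.
Step 3: result = 88

The answer is 88.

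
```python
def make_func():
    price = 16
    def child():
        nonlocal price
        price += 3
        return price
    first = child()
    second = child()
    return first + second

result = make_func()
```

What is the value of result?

Step 1: price starts at 16.
Step 2: First call: price = 16 + 3 = 19, returns 19.
Step 3: Second call: price = 19 + 3 = 22, returns 22.
Step 4: result = 19 + 22 = 41

The answer is 41.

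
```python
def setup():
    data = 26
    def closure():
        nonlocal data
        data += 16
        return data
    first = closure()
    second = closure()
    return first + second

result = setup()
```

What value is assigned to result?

Step 1: data starts at 26.
Step 2: First call: data = 26 + 16 = 42, returns 42.
Step 3: Second call: data = 42 + 16 = 58, returns 58.
Step 4: result = 42 + 58 = 100

The answer is 100.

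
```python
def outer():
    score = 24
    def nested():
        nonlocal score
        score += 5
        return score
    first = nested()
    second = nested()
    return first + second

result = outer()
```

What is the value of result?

Step 1: score starts at 24.
Step 2: First call: score = 24 + 5 = 29, returns 29.
Step 3: Second call: score = 29 + 5 = 34, returns 34.
Step 4: result = 29 + 34 = 63

The answer is 63.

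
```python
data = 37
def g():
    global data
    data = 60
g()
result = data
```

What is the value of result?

Step 1: data = 37 globally.
Step 2: g() declares global data and sets it to 60.
Step 3: After g(), global data = 60. result = 60

The answer is 60.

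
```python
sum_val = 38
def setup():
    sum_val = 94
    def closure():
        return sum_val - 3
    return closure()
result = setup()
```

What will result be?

Step 1: setup() shadows global sum_val with sum_val = 94.
Step 2: closure() finds sum_val = 94 in enclosing scope, computes 94 - 3 = 91.
Step 3: result = 91

The answer is 91.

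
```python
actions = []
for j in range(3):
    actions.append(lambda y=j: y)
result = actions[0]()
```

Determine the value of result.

Step 1: Default argument y=j captures j's value at each iteration.
Step 2: actions[0] captured y = 0 when j was 0.
Step 3: result = 0

The answer is 0.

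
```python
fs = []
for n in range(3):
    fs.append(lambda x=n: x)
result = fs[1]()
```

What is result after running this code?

Step 1: Default argument x=n captures n's value at each iteration.
Step 2: fs[1] captured x = 1 when n was 1.
Step 3: result = 1

The answer is 1.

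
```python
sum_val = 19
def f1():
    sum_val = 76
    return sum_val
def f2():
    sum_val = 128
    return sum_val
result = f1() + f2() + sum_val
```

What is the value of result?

Step 1: Each function shadows global sum_val with its own local.
Step 2: f1() returns 76, f2() returns 128.
Step 3: Global sum_val = 19 is unchanged. result = 76 + 128 + 19 = 223

The answer is 223.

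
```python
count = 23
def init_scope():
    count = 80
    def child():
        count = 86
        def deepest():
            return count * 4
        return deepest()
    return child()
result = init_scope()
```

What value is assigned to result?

Step 1: deepest() looks up count through LEGB: not local, finds count = 86 in enclosing child().
Step 2: Returns 86 * 4 = 344.
Step 3: result = 344

The answer is 344.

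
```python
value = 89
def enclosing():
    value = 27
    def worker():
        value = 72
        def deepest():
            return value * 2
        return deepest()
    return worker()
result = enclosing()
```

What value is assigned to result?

Step 1: deepest() looks up value through LEGB: not local, finds value = 72 in enclosing worker().
Step 2: Returns 72 * 2 = 144.
Step 3: result = 144

The answer is 144.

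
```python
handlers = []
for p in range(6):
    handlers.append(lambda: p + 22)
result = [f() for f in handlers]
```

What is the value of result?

Step 1: All lambdas capture p by reference. After the loop, p = 5.
Step 2: Each call returns 5 + 22 = 27.
Step 3: result = [27, 27, 27, 27, 27, 27]

The answer is [27, 27, 27, 27, 27, 27].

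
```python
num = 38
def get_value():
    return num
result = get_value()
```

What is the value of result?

Step 1: num = 38 is defined in the global scope.
Step 2: get_value() looks up num. No local num exists, so Python checks the global scope via LEGB rule and finds num = 38.
Step 3: result = 38

The answer is 38.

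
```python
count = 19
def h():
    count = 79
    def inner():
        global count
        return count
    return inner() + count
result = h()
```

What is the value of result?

Step 1: Global count = 19. h() shadows with local count = 79.
Step 2: inner() uses global keyword, so inner() returns global count = 19.
Step 3: h() returns 19 + 79 = 98

The answer is 98.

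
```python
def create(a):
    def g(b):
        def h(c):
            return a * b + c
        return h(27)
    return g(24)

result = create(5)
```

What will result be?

Step 1: a = 5, b = 24, c = 27.
Step 2: h() computes a * b + c = 5 * 24 + 27 = 147.
Step 3: result = 147

The answer is 147.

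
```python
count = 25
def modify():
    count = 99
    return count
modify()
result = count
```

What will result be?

Step 1: Global count = 25.
Step 2: modify() creates local count = 99 (shadow, not modification).
Step 3: After modify() returns, global count is unchanged. result = 25

The answer is 25.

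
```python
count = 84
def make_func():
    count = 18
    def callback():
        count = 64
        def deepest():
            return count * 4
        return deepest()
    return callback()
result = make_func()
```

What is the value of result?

Step 1: deepest() looks up count through LEGB: not local, finds count = 64 in enclosing callback().
Step 2: Returns 64 * 4 = 256.
Step 3: result = 256

The answer is 256.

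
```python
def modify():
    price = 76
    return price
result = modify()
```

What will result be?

Step 1: modify() defines price = 76 in its local scope.
Step 2: return price finds the local variable price = 76.
Step 3: result = 76

The answer is 76.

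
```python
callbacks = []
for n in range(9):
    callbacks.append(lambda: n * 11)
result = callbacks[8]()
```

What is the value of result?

Step 1: All lambdas reference the same variable n (late binding).
Step 2: After the loop, n = 8. Every lambda returns n * 11.
Step 3: callbacks[8]() = 8 * 11 = 88

The answer is 88.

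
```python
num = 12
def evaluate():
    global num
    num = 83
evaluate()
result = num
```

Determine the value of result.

Step 1: num = 12 globally.
Step 2: evaluate() declares global num and sets it to 83.
Step 3: After evaluate(), global num = 83. result = 83

The answer is 83.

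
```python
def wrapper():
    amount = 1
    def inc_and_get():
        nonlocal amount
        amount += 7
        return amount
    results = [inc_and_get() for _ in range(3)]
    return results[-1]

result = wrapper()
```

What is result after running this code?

Step 1: amount = 1.
Step 2: Three calls to inc_and_get(), each adding 7.
Step 3: Last value = 1 + 7 * 3 = 22

The answer is 22.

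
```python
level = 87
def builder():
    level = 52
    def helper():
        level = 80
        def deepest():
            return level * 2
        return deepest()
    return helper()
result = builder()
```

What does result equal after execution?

Step 1: deepest() looks up level through LEGB: not local, finds level = 80 in enclosing helper().
Step 2: Returns 80 * 2 = 160.
Step 3: result = 160

The answer is 160.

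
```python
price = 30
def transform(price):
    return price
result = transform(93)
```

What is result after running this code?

Step 1: Global price = 30.
Step 2: transform(93) takes parameter price = 93, which shadows the global.
Step 3: result = 93

The answer is 93.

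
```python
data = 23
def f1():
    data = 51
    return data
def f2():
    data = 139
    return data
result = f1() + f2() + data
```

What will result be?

Step 1: Each function shadows global data with its own local.
Step 2: f1() returns 51, f2() returns 139.
Step 3: Global data = 23 is unchanged. result = 51 + 139 + 23 = 213

The answer is 213.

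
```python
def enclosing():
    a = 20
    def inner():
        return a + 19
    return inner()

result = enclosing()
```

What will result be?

Step 1: enclosing() defines a = 20.
Step 2: inner() reads a = 20 from enclosing scope, returns 20 + 19 = 39.
Step 3: result = 39

The answer is 39.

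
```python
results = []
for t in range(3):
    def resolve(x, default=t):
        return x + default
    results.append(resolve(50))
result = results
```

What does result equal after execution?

Step 1: Default argument default=t is evaluated at function definition time.
Step 2: Each iteration creates resolve with default = current t value.
Step 3: resolve(50) returns 50 + default. results = [50, 51, 52]

The answer is [50, 51, 52].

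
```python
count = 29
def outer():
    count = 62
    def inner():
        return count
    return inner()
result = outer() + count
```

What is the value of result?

Step 1: Global count = 29. outer() shadows with count = 62.
Step 2: inner() returns enclosing count = 62. outer() = 62.
Step 3: result = 62 + global count (29) = 91

The answer is 91.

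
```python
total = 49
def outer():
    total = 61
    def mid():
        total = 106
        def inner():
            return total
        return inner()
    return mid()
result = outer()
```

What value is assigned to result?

Step 1: Three levels of shadowing: global 49, outer 61, mid 106.
Step 2: inner() finds total = 106 in enclosing mid() scope.
Step 3: result = 106

The answer is 106.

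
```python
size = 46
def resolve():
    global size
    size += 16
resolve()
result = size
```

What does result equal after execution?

Step 1: size = 46 globally.
Step 2: resolve() modifies global size: size += 16 = 62.
Step 3: result = 62

The answer is 62.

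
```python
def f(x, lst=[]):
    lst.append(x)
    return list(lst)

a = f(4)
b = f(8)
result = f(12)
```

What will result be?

Step 1: Default list is shared. list() creates copies for return values.
Step 2: Internal list grows: [4] -> [4, 8] -> [4, 8, 12].
Step 3: result = [4, 8, 12]

The answer is [4, 8, 12].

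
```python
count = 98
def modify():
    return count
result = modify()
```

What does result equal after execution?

Step 1: count = 98 is defined in the global scope.
Step 2: modify() looks up count. No local count exists, so Python checks the global scope via LEGB rule and finds count = 98.
Step 3: result = 98

The answer is 98.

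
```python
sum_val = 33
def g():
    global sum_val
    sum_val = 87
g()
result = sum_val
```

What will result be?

Step 1: sum_val = 33 globally.
Step 2: g() declares global sum_val and sets it to 87.
Step 3: After g(), global sum_val = 87. result = 87

The answer is 87.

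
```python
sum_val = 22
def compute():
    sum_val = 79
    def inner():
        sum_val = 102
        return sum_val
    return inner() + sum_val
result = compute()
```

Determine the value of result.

Step 1: compute() has local sum_val = 79. inner() has local sum_val = 102.
Step 2: inner() returns its local sum_val = 102.
Step 3: compute() returns 102 + its own sum_val (79) = 181

The answer is 181.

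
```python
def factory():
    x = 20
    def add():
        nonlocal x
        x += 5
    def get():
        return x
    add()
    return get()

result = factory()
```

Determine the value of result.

Step 1: x = 20. add() modifies it via nonlocal, get() reads it.
Step 2: add() makes x = 20 + 5 = 25.
Step 3: get() returns 25. result = 25

The answer is 25.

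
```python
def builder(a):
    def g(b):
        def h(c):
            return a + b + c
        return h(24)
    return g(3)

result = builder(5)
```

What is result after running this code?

Step 1: a = 5, b = 3, c = 24 across three nested scopes.
Step 2: h() accesses all three via LEGB rule.
Step 3: result = 5 + 3 + 24 = 32

The answer is 32.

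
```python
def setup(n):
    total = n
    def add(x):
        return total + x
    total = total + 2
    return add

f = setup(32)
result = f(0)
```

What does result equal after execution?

Step 1: setup(32) sets total = 32, then total = 32 + 2 = 34.
Step 2: Closures capture by reference, so add sees total = 34.
Step 3: f(0) returns 34 + 0 = 34

The answer is 34.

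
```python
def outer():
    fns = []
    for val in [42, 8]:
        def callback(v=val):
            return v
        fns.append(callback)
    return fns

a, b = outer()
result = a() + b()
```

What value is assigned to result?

Step 1: Default argument v=val captures val at each iteration.
Step 2: a() returns 42 (captured at first iteration), b() returns 8 (captured at second).
Step 3: result = 42 + 8 = 50

The answer is 50.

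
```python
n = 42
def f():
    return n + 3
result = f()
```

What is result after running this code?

Step 1: n = 42 is defined globally.
Step 2: f() looks up n from global scope = 42, then computes 42 + 3 = 45.
Step 3: result = 45

The answer is 45.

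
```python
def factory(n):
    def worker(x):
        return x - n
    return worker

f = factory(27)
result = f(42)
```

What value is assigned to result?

Step 1: factory(27) creates a closure capturing n = 27.
Step 2: f(42) computes 42 - 27 = 15.
Step 3: result = 15

The answer is 15.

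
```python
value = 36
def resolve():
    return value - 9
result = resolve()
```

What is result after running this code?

Step 1: value = 36 is defined globally.
Step 2: resolve() looks up value from global scope = 36, then computes 36 - 9 = 27.
Step 3: result = 27

The answer is 27.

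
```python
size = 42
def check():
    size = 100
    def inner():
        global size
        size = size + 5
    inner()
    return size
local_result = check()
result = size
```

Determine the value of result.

Step 1: Global size = 42. check() creates local size = 100.
Step 2: inner() declares global size and adds 5: global size = 42 + 5 = 47.
Step 3: check() returns its local size = 100 (unaffected by inner).
Step 4: result = global size = 47

The answer is 47.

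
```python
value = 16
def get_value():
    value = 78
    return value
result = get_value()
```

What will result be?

Step 1: Global value = 16.
Step 2: get_value() creates local value = 78, shadowing the global.
Step 3: Returns local value = 78. result = 78

The answer is 78.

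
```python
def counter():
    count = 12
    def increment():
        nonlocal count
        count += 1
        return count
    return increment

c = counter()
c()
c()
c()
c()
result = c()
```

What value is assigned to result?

Step 1: counter() creates closure with count = 12.
Step 2: Each c() call increments count via nonlocal. After 5 calls: 12 + 5 = 17.
Step 3: result = 17

The answer is 17.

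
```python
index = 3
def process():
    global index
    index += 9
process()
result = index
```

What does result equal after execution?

Step 1: index = 3 globally.
Step 2: process() modifies global index: index += 9 = 12.
Step 3: result = 12

The answer is 12.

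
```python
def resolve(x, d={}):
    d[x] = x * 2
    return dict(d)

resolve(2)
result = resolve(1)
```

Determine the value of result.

Step 1: Mutable default dict is shared across calls.
Step 2: First call adds 2: 4. Second call adds 1: 2.
Step 3: result = {2: 4, 1: 2}

The answer is {2: 4, 1: 2}.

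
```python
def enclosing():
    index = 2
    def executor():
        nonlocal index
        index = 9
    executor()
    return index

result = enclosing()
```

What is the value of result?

Step 1: enclosing() sets index = 2.
Step 2: executor() uses nonlocal to reassign index = 9.
Step 3: result = 9

The answer is 9.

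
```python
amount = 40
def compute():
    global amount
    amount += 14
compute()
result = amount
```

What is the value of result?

Step 1: amount = 40 globally.
Step 2: compute() modifies global amount: amount += 14 = 54.
Step 3: result = 54

The answer is 54.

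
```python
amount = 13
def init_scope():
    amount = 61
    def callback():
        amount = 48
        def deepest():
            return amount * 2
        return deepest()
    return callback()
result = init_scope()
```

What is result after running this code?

Step 1: deepest() looks up amount through LEGB: not local, finds amount = 48 in enclosing callback().
Step 2: Returns 48 * 2 = 96.
Step 3: result = 96

The answer is 96.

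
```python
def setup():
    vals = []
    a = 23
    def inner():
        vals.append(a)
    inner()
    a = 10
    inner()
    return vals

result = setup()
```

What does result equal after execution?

Step 1: a = 23. inner() appends current a to vals.
Step 2: First inner(): appends 23. Then a = 10.
Step 3: Second inner(): appends 10 (closure sees updated a). result = [23, 10]

The answer is [23, 10].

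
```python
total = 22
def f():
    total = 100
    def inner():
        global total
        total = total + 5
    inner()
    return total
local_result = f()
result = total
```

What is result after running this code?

Step 1: Global total = 22. f() creates local total = 100.
Step 2: inner() declares global total and adds 5: global total = 22 + 5 = 27.
Step 3: f() returns its local total = 100 (unaffected by inner).
Step 4: result = global total = 27

The answer is 27.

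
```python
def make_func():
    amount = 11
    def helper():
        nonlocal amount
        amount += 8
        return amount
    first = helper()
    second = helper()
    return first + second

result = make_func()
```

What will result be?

Step 1: amount starts at 11.
Step 2: First call: amount = 11 + 8 = 19, returns 19.
Step 3: Second call: amount = 19 + 8 = 27, returns 27.
Step 4: result = 19 + 27 = 46

The answer is 46.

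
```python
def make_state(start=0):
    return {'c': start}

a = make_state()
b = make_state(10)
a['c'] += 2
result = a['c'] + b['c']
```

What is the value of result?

Step 1: make_state() returns a new dict each call (immutable default 0).
Step 2: a = {'c': 0}, b = {'c': 10}.
Step 3: a['c'] += 2 = 2. result = 2 + 10 = 12

The answer is 12.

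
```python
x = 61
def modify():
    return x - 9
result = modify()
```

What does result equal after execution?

Step 1: x = 61 is defined globally.
Step 2: modify() looks up x from global scope = 61, then computes 61 - 9 = 52.
Step 3: result = 52

The answer is 52.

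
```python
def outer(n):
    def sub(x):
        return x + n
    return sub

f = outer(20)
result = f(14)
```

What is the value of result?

Step 1: outer(20) creates a closure that captures n = 20.
Step 2: f(14) calls the closure with x = 14, returning 14 + 20 = 34.
Step 3: result = 34

The answer is 34.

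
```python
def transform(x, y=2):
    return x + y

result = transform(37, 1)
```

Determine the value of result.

Step 1: transform(37, 1) overrides default y with 1.
Step 2: Returns 37 + 1 = 38.
Step 3: result = 38

The answer is 38.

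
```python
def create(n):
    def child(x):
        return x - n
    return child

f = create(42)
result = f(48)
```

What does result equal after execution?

Step 1: create(42) creates a closure capturing n = 42.
Step 2: f(48) computes 48 - 42 = 6.
Step 3: result = 6

The answer is 6.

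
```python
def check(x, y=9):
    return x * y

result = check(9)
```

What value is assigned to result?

Step 1: check(9) uses default y = 9.
Step 2: Returns 9 * 9 = 81.
Step 3: result = 81

The answer is 81.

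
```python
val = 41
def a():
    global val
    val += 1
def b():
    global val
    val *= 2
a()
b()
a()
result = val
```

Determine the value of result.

Step 1: val = 41.
Step 2: a(): val = 41 + 1 = 42.
Step 3: b(): val = 42 * 2 = 84.
Step 4: a(): val = 84 + 1 = 85

The answer is 85.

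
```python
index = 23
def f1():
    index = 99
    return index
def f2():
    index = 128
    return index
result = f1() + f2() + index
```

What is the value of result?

Step 1: Each function shadows global index with its own local.
Step 2: f1() returns 99, f2() returns 128.
Step 3: Global index = 23 is unchanged. result = 99 + 128 + 23 = 250

The answer is 250.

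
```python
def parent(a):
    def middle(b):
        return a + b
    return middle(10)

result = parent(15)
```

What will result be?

Step 1: parent(15) passes a = 15.
Step 2: middle(10) has b = 10, reads a = 15 from enclosing.
Step 3: result = 15 + 10 = 25

The answer is 25.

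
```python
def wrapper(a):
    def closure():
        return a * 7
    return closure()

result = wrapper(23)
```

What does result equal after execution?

Step 1: wrapper(23) binds parameter a = 23.
Step 2: closure() accesses a = 23 from enclosing scope.
Step 3: result = 23 * 7 = 161

The answer is 161.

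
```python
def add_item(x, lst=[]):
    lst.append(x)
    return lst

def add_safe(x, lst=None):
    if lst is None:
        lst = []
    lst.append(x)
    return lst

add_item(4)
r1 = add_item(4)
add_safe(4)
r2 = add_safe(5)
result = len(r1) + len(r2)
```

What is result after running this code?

Step 1: add_item shares mutable default: after 2 calls, lst = [4, 4], len = 2.
Step 2: add_safe creates fresh list each time: r2 = [5], len = 1.
Step 3: result = 2 + 1 = 3

The answer is 3.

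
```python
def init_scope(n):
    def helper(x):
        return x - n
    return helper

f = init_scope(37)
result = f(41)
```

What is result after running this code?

Step 1: init_scope(37) creates a closure capturing n = 37.
Step 2: f(41) computes 41 - 37 = 4.
Step 3: result = 4

The answer is 4.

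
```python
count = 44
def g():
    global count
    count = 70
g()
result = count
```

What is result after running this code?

Step 1: count = 44 globally.
Step 2: g() declares global count and sets it to 70.
Step 3: After g(), global count = 70. result = 70

The answer is 70.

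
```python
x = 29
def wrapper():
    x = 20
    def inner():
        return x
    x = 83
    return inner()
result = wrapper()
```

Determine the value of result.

Step 1: wrapper() sets x = 20, then later x = 83.
Step 2: inner() is called after x is reassigned to 83. Closures capture variables by reference, not by value.
Step 3: result = 83

The answer is 83.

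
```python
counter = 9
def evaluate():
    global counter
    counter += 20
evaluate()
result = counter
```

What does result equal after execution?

Step 1: counter = 9 globally.
Step 2: evaluate() modifies global counter: counter += 20 = 29.
Step 3: result = 29

The answer is 29.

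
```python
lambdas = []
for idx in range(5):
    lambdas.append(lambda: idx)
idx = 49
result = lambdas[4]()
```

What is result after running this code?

Step 1: Lambdas capture the variable idx by reference, not by value.
Step 2: After the loop, idx is reassigned to 49.
Step 3: lambdas[4]() looks up the current idx = 49. result = 49

The answer is 49.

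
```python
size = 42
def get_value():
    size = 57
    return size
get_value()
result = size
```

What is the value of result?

Step 1: Global size = 42.
Step 2: get_value() creates local size = 57 (shadow, not modification).
Step 3: After get_value() returns, global size is unchanged. result = 42

The answer is 42.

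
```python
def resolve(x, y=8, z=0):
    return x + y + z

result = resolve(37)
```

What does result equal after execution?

Step 1: resolve(37) uses defaults y = 8, z = 0.
Step 2: Returns 37 + 8 + 0 = 45.
Step 3: result = 45

The answer is 45.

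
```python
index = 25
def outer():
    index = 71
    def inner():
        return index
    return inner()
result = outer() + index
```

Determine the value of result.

Step 1: Global index = 25. outer() shadows with index = 71.
Step 2: inner() returns enclosing index = 71. outer() = 71.
Step 3: result = 71 + global index (25) = 96

The answer is 96.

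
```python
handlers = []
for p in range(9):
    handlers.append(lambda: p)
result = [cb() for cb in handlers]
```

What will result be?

Step 1: All 9 lambdas share the same variable p.
Step 2: After the loop, p = 8.
Step 3: Each call returns 8. result = [8, 8, 8, 8, 8, 8, 8, 8, 8]

The answer is [8, 8, 8, 8, 8, 8, 8, 8, 8].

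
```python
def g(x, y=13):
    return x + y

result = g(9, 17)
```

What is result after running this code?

Step 1: g(9, 17) overrides default y with 17.
Step 2: Returns 9 + 17 = 26.
Step 3: result = 26

The answer is 26.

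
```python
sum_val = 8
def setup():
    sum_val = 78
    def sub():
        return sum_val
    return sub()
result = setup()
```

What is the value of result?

Step 1: sum_val = 8 globally, but setup() defines sum_val = 78 locally.
Step 2: sub() looks up sum_val. Not in local scope, so checks enclosing scope (setup) and finds sum_val = 78.
Step 3: result = 78

The answer is 78.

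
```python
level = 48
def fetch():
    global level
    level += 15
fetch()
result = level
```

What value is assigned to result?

Step 1: level = 48 globally.
Step 2: fetch() modifies global level: level += 15 = 63.
Step 3: result = 63

The answer is 63.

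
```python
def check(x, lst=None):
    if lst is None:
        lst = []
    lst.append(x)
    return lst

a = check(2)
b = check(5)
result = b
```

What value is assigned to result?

Step 1: None default with guard creates a NEW list each call.
Step 2: a = [2] (fresh list). b = [5] (another fresh list).
Step 3: result = [5] (this is the fix for mutable default)

The answer is [5].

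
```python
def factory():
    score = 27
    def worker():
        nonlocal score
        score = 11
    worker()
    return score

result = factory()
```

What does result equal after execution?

Step 1: factory() sets score = 27.
Step 2: worker() uses nonlocal to reassign score = 11.
Step 3: result = 11

The answer is 11.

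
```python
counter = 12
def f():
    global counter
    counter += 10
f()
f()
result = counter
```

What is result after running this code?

Step 1: counter = 12.
Step 2: First f(): counter = 12 + 10 = 22.
Step 3: Second f(): counter = 22 + 10 = 32. result = 32

The answer is 32.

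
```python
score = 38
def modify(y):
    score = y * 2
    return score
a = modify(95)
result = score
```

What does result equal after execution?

Step 1: Global score = 38.
Step 2: modify(95) creates local score = 95 * 2 = 190.
Step 3: Global score unchanged because no global keyword. result = 38

The answer is 38.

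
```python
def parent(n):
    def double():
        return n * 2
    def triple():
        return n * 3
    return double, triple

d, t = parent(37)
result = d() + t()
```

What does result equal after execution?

Step 1: Both closures capture the same n = 37.
Step 2: d() = 37 * 2 = 74, t() = 37 * 3 = 111.
Step 3: result = 74 + 111 = 185

The answer is 185.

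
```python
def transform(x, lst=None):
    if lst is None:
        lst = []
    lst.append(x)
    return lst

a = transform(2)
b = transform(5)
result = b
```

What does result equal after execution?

Step 1: None default with guard creates a NEW list each call.
Step 2: a = [2] (fresh list). b = [5] (another fresh list).
Step 3: result = [5] (this is the fix for mutable default)

The answer is [5].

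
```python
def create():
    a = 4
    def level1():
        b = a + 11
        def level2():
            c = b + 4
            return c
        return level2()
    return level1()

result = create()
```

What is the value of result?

Step 1: a = 4. b = a + 11 = 15.
Step 2: c = b + 4 = 15 + 4 = 19.
Step 3: result = 19

The answer is 19.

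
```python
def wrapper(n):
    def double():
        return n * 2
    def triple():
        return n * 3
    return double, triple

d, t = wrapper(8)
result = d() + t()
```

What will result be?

Step 1: Both closures capture the same n = 8.
Step 2: d() = 8 * 2 = 16, t() = 8 * 3 = 24.
Step 3: result = 16 + 24 = 40

The answer is 40.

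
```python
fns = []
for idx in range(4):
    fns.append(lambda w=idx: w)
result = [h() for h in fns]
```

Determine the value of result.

Step 1: Default arg w=idx captures idx at each iteration.
Step 2: Each lambda has its own default: 0, 1, ..., 3.
Step 3: result = [0, 1, 2, 3]

The answer is [0, 1, 2, 3].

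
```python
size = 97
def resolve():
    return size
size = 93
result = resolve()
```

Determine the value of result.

Step 1: size is first set to 97, then reassigned to 93.
Step 2: resolve() is called after the reassignment, so it looks up the current global size = 93.
Step 3: result = 93

The answer is 93.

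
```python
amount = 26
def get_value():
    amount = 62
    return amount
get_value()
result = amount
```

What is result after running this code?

Step 1: Global amount = 26.
Step 2: get_value() creates local amount = 62 (shadow, not modification).
Step 3: After get_value() returns, global amount is unchanged. result = 26

The answer is 26.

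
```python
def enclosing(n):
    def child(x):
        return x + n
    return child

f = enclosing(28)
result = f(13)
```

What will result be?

Step 1: enclosing(28) creates a closure that captures n = 28.
Step 2: f(13) calls the closure with x = 13, returning 13 + 28 = 41.
Step 3: result = 41

The answer is 41.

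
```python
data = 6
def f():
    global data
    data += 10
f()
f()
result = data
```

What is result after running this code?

Step 1: data = 6.
Step 2: First f(): data = 6 + 10 = 16.
Step 3: Second f(): data = 16 + 10 = 26. result = 26

The answer is 26.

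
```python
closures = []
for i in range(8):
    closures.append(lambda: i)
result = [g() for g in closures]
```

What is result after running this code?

Step 1: All 8 lambdas share the same variable i.
Step 2: After the loop, i = 7.
Step 3: Each call returns 7. result = [7, 7, 7, 7, 7, 7, 7, 7]

The answer is [7, 7, 7, 7, 7, 7, 7, 7].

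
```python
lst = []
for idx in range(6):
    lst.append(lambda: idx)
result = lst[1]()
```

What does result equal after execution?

Step 1: The loop creates 6 lambdas, all referencing the same variable idx.
Step 2: After the loop, idx = 5 (final value).
Step 3: lst[1]() looks up idx at call time and finds 5. This is the late binding gotcha. result = 5

The answer is 5.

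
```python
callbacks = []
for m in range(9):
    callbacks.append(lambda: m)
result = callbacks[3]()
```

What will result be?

Step 1: The loop creates 9 lambdas, all referencing the same variable m.
Step 2: After the loop, m = 8 (final value).
Step 3: callbacks[3]() looks up m at call time and finds 8. This is the late binding gotcha. result = 8

The answer is 8.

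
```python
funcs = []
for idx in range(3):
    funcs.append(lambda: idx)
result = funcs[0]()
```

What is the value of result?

Step 1: The loop creates 3 lambdas, all referencing the same variable idx.
Step 2: After the loop, idx = 2 (final value).
Step 3: funcs[0]() looks up idx at call time and finds 2. This is the late binding gotcha. result = 2

The answer is 2.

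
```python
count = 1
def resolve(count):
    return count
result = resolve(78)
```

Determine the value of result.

Step 1: Global count = 1.
Step 2: resolve(78) takes parameter count = 78, which shadows the global.
Step 3: result = 78

The answer is 78.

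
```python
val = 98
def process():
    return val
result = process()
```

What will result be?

Step 1: val = 98 is defined in the global scope.
Step 2: process() looks up val. No local val exists, so Python checks the global scope via LEGB rule and finds val = 98.
Step 3: result = 98

The answer is 98.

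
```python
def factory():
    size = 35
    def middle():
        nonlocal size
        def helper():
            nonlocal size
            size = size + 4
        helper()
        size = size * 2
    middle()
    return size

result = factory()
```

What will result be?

Step 1: size = 35.
Step 2: helper() adds 4: size = 35 + 4 = 39.
Step 3: middle() doubles: size = 39 * 2 = 78.
Step 4: result = 78

The answer is 78.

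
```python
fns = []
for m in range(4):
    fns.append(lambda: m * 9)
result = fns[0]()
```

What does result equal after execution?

Step 1: All lambdas reference the same variable m (late binding).
Step 2: After the loop, m = 3. Every lambda returns m * 9.
Step 3: fns[0]() = 3 * 9 = 27

The answer is 27.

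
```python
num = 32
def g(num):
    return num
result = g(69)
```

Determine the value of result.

Step 1: Global num = 32.
Step 2: g(69) takes parameter num = 69, which shadows the global.
Step 3: result = 69

The answer is 69.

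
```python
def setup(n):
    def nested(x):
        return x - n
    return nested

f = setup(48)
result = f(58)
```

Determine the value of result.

Step 1: setup(48) creates a closure capturing n = 48.
Step 2: f(58) computes 58 - 48 = 10.
Step 3: result = 10

The answer is 10.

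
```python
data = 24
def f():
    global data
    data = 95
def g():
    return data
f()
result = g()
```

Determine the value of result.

Step 1: data = 24.
Step 2: f() sets global data = 95.
Step 3: g() reads global data = 95. result = 95

The answer is 95.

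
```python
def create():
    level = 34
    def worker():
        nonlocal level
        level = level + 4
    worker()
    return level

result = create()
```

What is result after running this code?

Step 1: create() sets level = 34.
Step 2: worker() uses nonlocal to modify level in create's scope: level = 34 + 4 = 38.
Step 3: create() returns the modified level = 38

The answer is 38.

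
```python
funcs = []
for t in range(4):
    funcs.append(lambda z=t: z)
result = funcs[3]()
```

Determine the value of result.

Step 1: Default argument z=t captures t's value at each iteration.
Step 2: funcs[3] captured z = 3 when t was 3.
Step 3: result = 3

The answer is 3.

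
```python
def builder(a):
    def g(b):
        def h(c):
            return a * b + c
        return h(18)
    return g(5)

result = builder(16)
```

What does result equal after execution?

Step 1: a = 16, b = 5, c = 18.
Step 2: h() computes a * b + c = 16 * 5 + 18 = 98.
Step 3: result = 98

The answer is 98.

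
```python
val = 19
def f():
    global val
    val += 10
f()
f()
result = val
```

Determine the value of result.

Step 1: val = 19.
Step 2: First f(): val = 19 + 10 = 29.
Step 3: Second f(): val = 29 + 10 = 39. result = 39

The answer is 39.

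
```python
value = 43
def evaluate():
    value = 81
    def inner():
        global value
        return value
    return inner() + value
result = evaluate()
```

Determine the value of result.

Step 1: Global value = 43. evaluate() shadows with local value = 81.
Step 2: inner() uses global keyword, so inner() returns global value = 43.
Step 3: evaluate() returns 43 + 81 = 124

The answer is 124.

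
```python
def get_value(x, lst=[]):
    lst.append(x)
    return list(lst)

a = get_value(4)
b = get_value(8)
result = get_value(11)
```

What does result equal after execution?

Step 1: Default list is shared. list() creates copies for return values.
Step 2: Internal list grows: [4] -> [4, 8] -> [4, 8, 11].
Step 3: result = [4, 8, 11]

The answer is [4, 8, 11].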